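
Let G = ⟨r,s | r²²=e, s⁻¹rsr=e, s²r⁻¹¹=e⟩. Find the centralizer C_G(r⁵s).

⟨r⁵s⟩ ⊆ C_G(r⁵s) since powers of r⁵s commute with r⁵s; so |C_G(r⁵s)| ≥ |⟨r⁵s⟩| = 4.
By orbit–stabilizer, |C_G(r⁵s)| = |G| / |conj. class of r⁵s| = 44 / 11 = 4.
The 4 elements commuting with r⁵s are {e, r¹¹, r⁵s, r⁵s⁻¹}.

Answer: {e, r¹¹, r⁵s, r⁵s⁻¹}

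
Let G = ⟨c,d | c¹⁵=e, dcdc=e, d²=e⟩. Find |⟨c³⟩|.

|⟨c³⟩| equals the order of c³. Compute successive powers until reaching e:
  (c³)¹ = c³, (c³)² = c⁶, (c³)³ = c⁹, (c³)⁴ = c¹², (c³)⁵ = e.
The smallest positive k with (c³)ᵏ = e is 5, so |⟨c³⟩| = 5.

Answer: 5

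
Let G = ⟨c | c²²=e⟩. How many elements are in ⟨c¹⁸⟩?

|⟨c¹⁸⟩| equals the order of c¹⁸. Compute successive powers until reaching e:
  (c¹⁸)¹ = c¹⁸, (c¹⁸)² = c¹⁴, (c¹⁸)³ = c¹⁰, (c¹⁸)⁴ = c⁶, (c¹⁸)⁵ = c², (c¹⁸)⁶ = c²⁰, (c¹⁸)⁷ = c¹⁶, (c¹⁸)⁸ = c¹², (c¹⁸)⁹ = c⁸, (c¹⁸)¹⁰ = c⁴, (c¹⁸)¹¹ = e.
The smallest positive k with (c¹⁸)ᵏ = e is 11, so |⟨c¹⁸⟩| = 11.

Answer: 11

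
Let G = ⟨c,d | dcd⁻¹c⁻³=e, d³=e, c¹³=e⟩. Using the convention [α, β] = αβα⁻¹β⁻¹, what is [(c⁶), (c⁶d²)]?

[(c⁶), (c⁶d²)] = (c⁶)·(c⁶d²)·(c⁶)⁻¹·(c⁶d²)⁻¹.
  (c⁶) · (c⁶d²) = c¹²d²
  (c¹²d²) · (c⁷) = c¹⁰d²
  (c¹⁰d²) · (c⁸d) = c⁴

Answer: c⁴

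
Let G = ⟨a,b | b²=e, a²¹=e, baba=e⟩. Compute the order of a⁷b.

Compute successive powers until reaching e:
  (a⁷b)¹ = a⁷b, (a⁷b)² = e.
The smallest positive k with (a⁷b)ᵏ = e is 2.

Answer: 2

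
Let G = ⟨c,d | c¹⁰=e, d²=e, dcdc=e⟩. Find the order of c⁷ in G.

Compute successive powers until reaching e:
  (c⁷)¹ = c⁷, (c⁷)² = c⁴, (c⁷)³ = c, (c⁷)⁴ = c⁸, (c⁷)⁵ = c⁵, (c⁷)⁶ = c², (c⁷)⁷ = c⁹, (c⁷)⁸ = c⁶, (c⁷)⁹ = c³, (c⁷)¹⁰ = e.
The smallest positive k with (c⁷)ᵏ = e is 10.

Answer: 10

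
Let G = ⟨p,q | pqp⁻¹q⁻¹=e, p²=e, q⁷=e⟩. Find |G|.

Enumerate words in the generators, reducing via the relations: the distinct elements are
  {e, p, q, pq, q², q³, q⁴, q⁵, q⁶, pq², pq³, pq⁴, pq⁵, pq⁶}.
No further products give new elements, so |G| = 14.

Answer: 14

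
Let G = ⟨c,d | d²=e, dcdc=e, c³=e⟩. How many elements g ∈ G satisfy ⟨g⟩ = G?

⟨g⟩ = G would require ord(g) = |G| = 6, but the maximum element order in G is 3 < 6. So G is not cyclic and no single element generates it: the count is 0.

Answer: 0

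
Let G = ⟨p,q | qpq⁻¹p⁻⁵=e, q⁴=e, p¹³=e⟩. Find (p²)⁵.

Compute successive powers of (p²), reducing at each step:
  (p²)²: (p²) · p² = p⁴
  (p²)³: (p⁴) · p² = p⁶
  (p²)⁴: (p⁶) · p² = p⁸
  (p²)⁵: (p⁸) · p² = p¹⁰

Answer: p¹⁰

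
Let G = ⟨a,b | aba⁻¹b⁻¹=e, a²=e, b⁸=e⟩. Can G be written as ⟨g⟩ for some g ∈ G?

|G| = 16, but the maximum element order in G is 8 < 16. No single element generates all of G, so G is not cyclic.

Answer: No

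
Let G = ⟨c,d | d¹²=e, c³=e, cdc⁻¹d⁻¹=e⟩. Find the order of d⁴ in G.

Compute successive powers until reaching e:
  (d⁴)¹ = d⁴, (d⁴)² = d⁸, (d⁴)³ = e.
The smallest positive k with (d⁴)ᵏ = e is 3.

Answer: 3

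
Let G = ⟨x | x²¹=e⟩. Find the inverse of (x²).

The order of (x²) is 21 (smallest k with (x²)ᵏ = e), so (x²)⁻¹ = (x²)²⁰ = x¹⁹.
Check: (x²) · (x¹⁹) → (x²) · x¹⁹ = e, giving e as required.

Answer: x¹⁹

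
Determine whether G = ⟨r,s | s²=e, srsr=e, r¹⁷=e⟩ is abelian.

r·s = rs but s·r = r¹⁶s, so r·s ≠ s·r and G is not abelian.

Answer: No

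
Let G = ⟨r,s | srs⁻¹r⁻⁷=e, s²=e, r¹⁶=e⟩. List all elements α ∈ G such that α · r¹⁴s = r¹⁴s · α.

⟨r¹⁴s⟩ ⊆ C_G(r¹⁴s) since powers of r¹⁴s commute with r¹⁴s; so |C_G(r¹⁴s)| ≥ |⟨r¹⁴s⟩| = 2.
By orbit–stabilizer, |C_G(r¹⁴s)| = |G| / |conj. class of r¹⁴s| = 32 / 8 = 4.
The 4 elements commuting with r¹⁴s are {e, r⁸, r⁶s, r¹⁴s}.

Answer: {e, r⁸, r⁶s, r¹⁴s}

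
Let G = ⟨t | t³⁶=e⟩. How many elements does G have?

G is generated by a single element, so G is cyclic. The relator gives t³⁶ = e and no smaller power is forced to be e, so the 36 powers {e, t, t², t³, t⁴, t⁵, t⁶, t⁷, t⁸, t⁹, t²², t²³, t²¹, t²⁰, t²⁴, t²⁵, t²⁶, t²⁷, t²⁸, t²⁹, t³², t³³, t³¹, t³⁰, t³⁴, t³⁵, t¹², t¹³, t¹¹, t¹⁰, t¹⁴, t¹⁵, t¹⁶, t¹⁷, t¹⁸, t¹⁹} are distinct. Hence |G| = 36.

Answer: 36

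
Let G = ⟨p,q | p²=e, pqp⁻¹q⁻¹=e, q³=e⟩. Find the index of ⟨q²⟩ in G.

First find ord(q²) by computing successive powers:
  (q²)¹ = q², (q²)² = q, (q²)³ = e.
So |⟨q²⟩| = ord(q²) = 3. With |G| = 6, by Lagrange [G : ⟨q²⟩] = 6/3 = 2.

Answer: 2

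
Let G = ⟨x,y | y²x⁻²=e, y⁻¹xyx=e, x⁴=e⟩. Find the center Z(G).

An element z ∈ Z(G) iff z commutes with every generator.
For example x² is central: (x²)·x = x³ = x·(x²); (x²)·y = y⁻¹ = y·(x²).
Whereas x ∉ Z(G) since x·y = xy ≠ xy⁻¹ = y·x.
Checking each of the 8 elements this way gives Z(G) = {e, x²}, of order 2.

Answer: {e, x²}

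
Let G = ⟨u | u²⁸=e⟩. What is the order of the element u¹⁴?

Compute successive powers until reaching e:
  (u¹⁴)¹ = u¹⁴, (u¹⁴)² = e.
The smallest positive k with (u¹⁴)ᵏ = e is 2.

Answer: 2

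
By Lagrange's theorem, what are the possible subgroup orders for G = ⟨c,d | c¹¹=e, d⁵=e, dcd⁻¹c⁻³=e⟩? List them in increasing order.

|G| = 55 = 5 · 11. By Lagrange's theorem the order of any subgroup divides 55; the divisors of 55 are 1, 5, 11, 55.

Answer: 1, 5, 11, 55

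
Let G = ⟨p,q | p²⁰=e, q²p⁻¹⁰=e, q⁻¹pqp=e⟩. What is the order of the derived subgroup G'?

G' = [G, G] is generated by all commutators. The generator-pair commutators are: [p, q] = p².
The subgroup they normally generate is {e, p², p⁴, p⁶, p⁸, p¹⁰, p¹², p¹⁴, p¹⁶, p¹⁸}, of order 10.
Check: |G/G'| = 40/10 = 4 is the order of the abelianisation.

Answer: 10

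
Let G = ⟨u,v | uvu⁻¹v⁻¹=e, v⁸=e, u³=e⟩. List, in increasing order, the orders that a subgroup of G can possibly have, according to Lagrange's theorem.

|G| = 24 = 2³ · 3. By Lagrange's theorem the order of any subgroup divides 24; the divisors of 24 are 1, 2, 3, 4, 6, 8, 12, 24.

Answer: 1, 2, 3, 4, 6, 8, 12, 24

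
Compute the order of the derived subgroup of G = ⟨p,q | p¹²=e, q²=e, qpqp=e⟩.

G' = [G, G] is generated by all commutators. The generator-pair commutators are: [p, q] = p².
The subgroup they normally generate is {e, p², p⁴, p⁶, p⁸, p¹⁰}, of order 6.
Check: |G/G'| = 24/6 = 4 is the order of the abelianisation.

Answer: 6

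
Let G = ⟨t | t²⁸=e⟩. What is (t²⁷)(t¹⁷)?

Compute (t²⁷) · (t¹⁷) by multiplying left to right and reducing via the relations at each step:
  (t²⁷) · t¹⁷ = t¹⁶

Answer: t¹⁶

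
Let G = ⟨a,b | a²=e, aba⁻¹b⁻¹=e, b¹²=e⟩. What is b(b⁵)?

Compute b · (b⁵) by multiplying left to right and reducing via the relations at each step:
  b · b⁵ = b⁶

Answer: b⁶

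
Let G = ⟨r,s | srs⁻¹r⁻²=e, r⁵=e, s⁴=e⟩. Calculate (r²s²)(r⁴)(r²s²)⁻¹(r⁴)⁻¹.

[(r²s²), (r⁴)] = (r²s²)·(r⁴)·(r²s²)⁻¹·(r⁴)⁻¹.
  (r²s²) · (r⁴) = r³s²
  (r³s²) · (r²s²) = r
  r · r = r²

Answer: r²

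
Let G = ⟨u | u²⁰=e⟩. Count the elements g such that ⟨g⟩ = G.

G is cyclic of order 20. An element generates G iff its order is 20, and a cyclic group of order 20 has exactly φ(20) = 8 such elements.

Answer: 8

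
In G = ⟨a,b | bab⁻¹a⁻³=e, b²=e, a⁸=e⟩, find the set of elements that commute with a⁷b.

⟨a⁷b⟩ ⊆ C_G(a⁷b) since powers of a⁷b commute with a⁷b; so |C_G(a⁷b)| ≥ |⟨a⁷b⟩| = 4.
By orbit–stabilizer, |C_G(a⁷b)| = |G| / |conj. class of a⁷b| = 16 / 4 = 4.
The 4 elements commuting with a⁷b are {e, a⁴, a³b, a⁷b}.

Answer: {e, a⁴, a³b, a⁷b}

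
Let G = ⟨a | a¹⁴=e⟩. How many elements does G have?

G is generated by a single element, so G is cyclic. The relator gives a¹⁴ = e and no smaller power is forced to be e, so the 14 powers {a, e, a², a³, a⁴, a⁵, a⁶, a⁷, a⁸, a⁹, a¹², a¹³, a¹¹, a¹⁰} are distinct. Hence |G| = 14.

Answer: 14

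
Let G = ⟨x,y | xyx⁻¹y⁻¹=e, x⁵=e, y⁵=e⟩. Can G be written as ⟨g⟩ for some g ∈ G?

|G| = 25, but the maximum element order in G is 5 < 25. No single element generates all of G, so G is not cyclic.

Answer: No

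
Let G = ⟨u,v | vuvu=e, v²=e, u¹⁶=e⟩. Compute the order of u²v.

Compute successive powers until reaching e:
  (u²v)¹ = u²v, (u²v)² = e.
The smallest positive k with (u²v)ᵏ = e is 2.

Answer: 2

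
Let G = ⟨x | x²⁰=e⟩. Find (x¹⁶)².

Compute successive powers of (x¹⁶), reducing at each step:
  (x¹⁶)²: (x¹⁶) · x¹⁶ = x¹²

Answer: x¹²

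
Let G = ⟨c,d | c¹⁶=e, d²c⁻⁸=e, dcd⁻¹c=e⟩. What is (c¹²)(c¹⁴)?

Compute (c¹²) · (c¹⁴) by multiplying left to right and reducing via the relations at each step:
  (c¹²) · c¹⁴ = c¹⁰

Answer: c¹⁰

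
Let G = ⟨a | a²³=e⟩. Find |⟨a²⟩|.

|⟨a²⟩| equals the order of a². Compute successive powers until reaching e:
  (a²)¹ = a², (a²)² = a⁴, (a²)³ = a⁶, (a²)⁴ = a⁸, (a²)⁵ = a¹⁰, (a²)⁶ = a¹², (a²)⁷ = a¹⁴, (a²)⁸ = a¹⁶, (a²)⁹ = a¹⁸, (a²)¹⁰ = a²⁰, (a²)¹¹ = a²², (a²)¹² = a, (a²)¹³ = a³, (a²)¹⁴ = a⁵, (a²)¹⁵ = a⁷, (a²)¹⁶ = a⁹, (a²)¹⁷ = a¹¹, (a²)¹⁸ = a¹³, (a²)¹⁹ = a¹⁵, (a²)²⁰ = a¹⁷, (a²)²¹ = a¹⁹, (a²)²² = a²¹, (a²)²³ = e.
The smallest positive k with (a²)ᵏ = e is 23, so |⟨a²⟩| = 23.

Answer: 23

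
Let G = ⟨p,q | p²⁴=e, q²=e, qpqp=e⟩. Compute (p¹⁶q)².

Compute successive powers of (p¹⁶q), reducing at each step:
  (p¹⁶q)²: (p¹⁶q) · p¹⁶ = q;   q · q = e

Answer: e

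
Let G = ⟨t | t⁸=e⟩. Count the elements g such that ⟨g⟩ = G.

G is cyclic of order 8. An element generates G iff its order is 8, and a cyclic group of order 8 has exactly φ(8) = 4 such elements.

Answer: 4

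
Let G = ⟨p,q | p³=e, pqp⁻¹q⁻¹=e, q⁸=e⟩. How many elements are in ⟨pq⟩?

|⟨pq⟩| equals the order of pq. Compute successive powers until reaching e:
  (pq)¹ = pq, (pq)² = p²q², (pq)³ = q³, (pq)⁴ = pq⁴, (pq)⁵ = p²q⁵, (pq)⁶ = q⁶, (pq)⁷ = pq⁷, (pq)⁸ = p², (pq)⁹ = q, (pq)¹⁰ = pq², (pq)¹¹ = p²q³, (pq)¹² = q⁴, (pq)¹³ = pq⁵, (pq)¹⁴ = p²q⁶, (pq)¹⁵ = q⁷, (pq)¹⁶ = p, (pq)¹⁷ = p²q, (pq)¹⁸ = q², (pq)¹⁹ = pq³, (pq)²⁰ = p²q⁴, (pq)²¹ = q⁵, (pq)²² = pq⁶, (pq)²³ = p²q⁷, (pq)²⁴ = e.
The smallest positive k with (pq)ᵏ = e is 24, so |⟨pq⟩| = 24.

Answer: 24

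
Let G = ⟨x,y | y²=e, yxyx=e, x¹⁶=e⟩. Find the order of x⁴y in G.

Compute successive powers until reaching e:
  (x⁴y)¹ = x⁴y, (x⁴y)² = e.
The smallest positive k with (x⁴y)ᵏ = e is 2.

Answer: 2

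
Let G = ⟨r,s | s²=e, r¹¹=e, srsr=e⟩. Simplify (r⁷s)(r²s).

Compute (r⁷s) · (r²s) by multiplying left to right and reducing via the relations at each step:
  (r⁷s) · r² = r⁵s
  (r⁵s) · s = r⁵

Answer: r⁵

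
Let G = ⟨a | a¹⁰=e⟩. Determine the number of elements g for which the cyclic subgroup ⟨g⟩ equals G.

G is cyclic of order 10. An element generates G iff its order is 10, and a cyclic group of order 10 has exactly φ(10) = 4 such elements.

Answer: 4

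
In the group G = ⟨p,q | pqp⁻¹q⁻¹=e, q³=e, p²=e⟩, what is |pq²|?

Compute successive powers until reaching e:
  (pq²)¹ = pq², (pq²)² = q, (pq²)³ = p, (pq²)⁴ = q², (pq²)⁵ = pq, (pq²)⁶ = e.
The smallest positive k with (pq²)ᵏ = e is 6.

Answer: 6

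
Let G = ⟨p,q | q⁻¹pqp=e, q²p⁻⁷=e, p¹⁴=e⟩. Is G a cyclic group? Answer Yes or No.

Every cyclic group is abelian. But p·q = pq while q·p = p⁶q⁻¹, so p·q ≠ q·p and G is not abelian. Hence G is not cyclic.

Answer: No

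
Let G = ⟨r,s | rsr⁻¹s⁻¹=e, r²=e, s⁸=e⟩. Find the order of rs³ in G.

Compute successive powers until reaching e:
  (rs³)¹ = rs³, (rs³)² = s⁶, (rs³)³ = rs, (rs³)⁴ = s⁴, (rs³)⁵ = rs⁷, (rs³)⁶ = s², (rs³)⁷ = rs⁵, (rs³)⁸ = e.
The smallest positive k with (rs³)ᵏ = e is 8.

Answer: 8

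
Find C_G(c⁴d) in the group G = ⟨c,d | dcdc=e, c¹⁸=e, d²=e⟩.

⟨c⁴d⟩ ⊆ C_G(c⁴d) since powers of c⁴d commute with c⁴d; so |C_G(c⁴d)| ≥ |⟨c⁴d⟩| = 2.
By orbit–stabilizer, |C_G(c⁴d)| = |G| / |conj. class of c⁴d| = 36 / 9 = 4.
The 4 elements commuting with c⁴d are {e, c⁹, c⁴d, c¹³d}.

Answer: {e, c⁹, c⁴d, c¹³d}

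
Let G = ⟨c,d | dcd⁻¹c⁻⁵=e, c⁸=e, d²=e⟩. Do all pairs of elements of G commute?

c·d = cd but d·c = c⁵d, so c·d ≠ d·c and G is not abelian.

Answer: No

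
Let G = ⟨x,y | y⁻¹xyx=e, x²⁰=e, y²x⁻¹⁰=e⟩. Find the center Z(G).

An element z ∈ Z(G) iff z commutes with every generator.
For example x¹⁰ is central: (x¹⁰)·x = x¹¹ = x·(x¹⁰); (x¹⁰)·y = y⁻¹ = y·(x¹⁰).
Whereas x ∉ Z(G) since x·y = xy ≠ x⁹y⁻¹ = y·x.
Checking each of the 40 elements this way gives Z(G) = {e, x¹⁰}, of order 2.

Answer: {e, x¹⁰}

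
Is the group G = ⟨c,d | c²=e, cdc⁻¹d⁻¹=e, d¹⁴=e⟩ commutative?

Each pair of generators commutes: c·d = cd = d·c. Since the generators pairwise commute, every element of G commutes with every other, so G is abelian.

Answer: Yes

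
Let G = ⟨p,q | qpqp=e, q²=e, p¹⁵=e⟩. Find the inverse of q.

The order of q is 2 (smallest k with qᵏ = e), so q⁻¹ = q¹ = q.
Check: q · q → q · q = e, giving e as required.

Answer: q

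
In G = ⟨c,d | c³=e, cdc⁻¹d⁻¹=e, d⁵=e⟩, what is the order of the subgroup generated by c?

|⟨c⟩| equals the order of c. Compute successive powers until reaching e:
  c¹ = c, c² = c², c³ = e.
The smallest positive k with cᵏ = e is 3, so |⟨c⟩| = 3.

Answer: 3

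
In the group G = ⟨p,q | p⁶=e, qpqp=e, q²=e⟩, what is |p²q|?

Compute successive powers until reaching e:
  (p²q)¹ = p²q, (p²q)² = e.
The smallest positive k with (p²q)ᵏ = e is 2.

Answer: 2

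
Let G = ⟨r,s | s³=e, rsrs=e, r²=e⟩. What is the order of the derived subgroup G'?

G' = [G, G] is generated by all commutators. The generator-pair commutators are: [r, s] = s.
The subgroup they normally generate is {e, s, s²}, of order 3.
Check: |G/G'| = 6/3 = 2 is the order of the abelianisation.

Answer: 3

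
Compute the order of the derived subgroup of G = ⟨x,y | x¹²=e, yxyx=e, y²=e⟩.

G' = [G, G] is generated by all commutators. The generator-pair commutators are: [x, y] = x².
The subgroup they normally generate is {e, x², x⁴, x⁶, x⁸, x¹⁰}, of order 6.
Check: |G/G'| = 24/6 = 4 is the order of the abelianisation.

Answer: 6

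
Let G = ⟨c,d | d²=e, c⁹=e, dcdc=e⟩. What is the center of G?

An element z ∈ Z(G) iff z commutes with every generator.
For example e is central: e·c = c = c·e; e·d = d = d·e.
Whereas c ∉ Z(G) since c·d = cd ≠ c⁸d = d·c.
Checking each of the 18 elements this way gives Z(G) = {e}, of order 1.

Answer: {e}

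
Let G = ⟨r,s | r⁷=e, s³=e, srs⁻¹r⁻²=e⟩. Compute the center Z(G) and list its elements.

An element z ∈ Z(G) iff z commutes with every generator.
For example e is central: e·r = r = r·e; e·s = s = s·e.
Whereas r ∉ Z(G) since r·s = rs ≠ r²s = s·r.
Checking each of the 21 elements this way gives Z(G) = {e}, of order 1.

Answer: {e}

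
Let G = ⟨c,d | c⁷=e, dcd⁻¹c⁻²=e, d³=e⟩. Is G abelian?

c·d = cd but d·c = c²d, so c·d ≠ d·c and G is not abelian.

Answer: No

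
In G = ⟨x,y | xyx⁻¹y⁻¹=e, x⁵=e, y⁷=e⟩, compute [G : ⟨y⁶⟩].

First find ord(y⁶) by computing successive powers:
  (y⁶)¹ = y⁶, (y⁶)² = y⁵, (y⁶)³ = y⁴, (y⁶)⁴ = y³, (y⁶)⁵ = y², (y⁶)⁶ = y, (y⁶)⁷ = e.
So |⟨y⁶⟩| = ord(y⁶) = 7. With |G| = 35, by Lagrange [G : ⟨y⁶⟩] = 35/7 = 5.

Answer: 5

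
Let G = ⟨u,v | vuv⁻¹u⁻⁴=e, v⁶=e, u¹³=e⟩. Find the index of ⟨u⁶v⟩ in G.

First find ord(u⁶v) by computing successive powers:
  (u⁶v)¹ = u⁶v, (u⁶v)² = u⁴v², (u⁶v)³ = u⁹v³, (u⁶v)⁴ = u³v⁴, (u⁶v)⁵ = u⁵v⁵, (u⁶v)⁶ = e.
So |⟨u⁶v⟩| = ord(u⁶v) = 6. With |G| = 78, by Lagrange [G : ⟨u⁶v⟩] = 78/6 = 13.

Answer: 13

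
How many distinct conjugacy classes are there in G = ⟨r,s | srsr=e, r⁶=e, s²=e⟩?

The conjugacy classes (representative and size) are:
  [e] (size 1), [r⁵] (size 2), [r⁴] (size 2), [r³] (size 1), [s] (size 3), [r³s] (size 3).
Class equation: 1 + 2 + 2 + 1 + 3 + 3 = 12 = |G|. So G has 6 conjugacy classes.

Answer: 6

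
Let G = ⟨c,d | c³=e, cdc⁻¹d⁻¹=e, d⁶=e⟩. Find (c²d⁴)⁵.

Compute successive powers of (c²d⁴), reducing at each step:
  (c²d⁴)²: (c²d⁴) · c² = cd⁴;   (cd⁴) · d⁴ = cd²
  (c²d⁴)³: (cd²) · c² = d²;   (d²) · d⁴ = e
  (c²d⁴)⁴: e · c² = c²;   (c²) · d⁴ = c²d⁴
  (c²d⁴)⁵: (c²d⁴) · c² = cd⁴;   (cd⁴) · d⁴ = cd²

Answer: cd²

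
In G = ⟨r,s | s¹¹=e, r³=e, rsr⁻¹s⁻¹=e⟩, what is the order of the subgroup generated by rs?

|⟨rs⟩| equals the order of rs. Compute successive powers until reaching e:
  (rs)¹ = rs, (rs)² = r²s², (rs)³ = s³, (rs)⁴ = rs⁴, (rs)⁵ = r²s⁵, (rs)⁶ = s⁶, (rs)⁷ = rs⁷, (rs)⁸ = r²s⁸, (rs)⁹ = s⁹, (rs)¹⁰ = rs¹⁰, (rs)¹¹ = r², (rs)¹² = s, (rs)¹³ = rs², (rs)¹⁴ = r²s³, (rs)¹⁵ = s⁴, (rs)¹⁶ = rs⁵, (rs)¹⁷ = r²s⁶, (rs)¹⁸ = s⁷, (rs)¹⁹ = rs⁸, (rs)²⁰ = r²s⁹, (rs)²¹ = s¹⁰, (rs)²² = r, (rs)²³ = r²s, (rs)²⁴ = s², (rs)²⁵ = rs³, (rs)²⁶ = r²s⁴, (rs)²⁷ = s⁵, (rs)²⁸ = rs⁶, (rs)²⁹ = r²s⁷, (rs)³⁰ = s⁸, (rs)³¹ = rs⁹, (rs)³² = r²s¹⁰, (rs)³³ = e.
The smallest positive k with (rs)ᵏ = e is 33, so |⟨rs⟩| = 33.

Answer: 33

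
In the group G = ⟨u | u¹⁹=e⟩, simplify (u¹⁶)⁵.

Compute successive powers of (u¹⁶), reducing at each step:
  (u¹⁶)²: (u¹⁶) · u¹⁶ = u¹³
  (u¹⁶)³: (u¹³) · u¹⁶ = u¹⁰
  (u¹⁶)⁴: (u¹⁰) · u¹⁶ = u⁷
  (u¹⁶)⁵: (u⁷) · u¹⁶ = u⁴

Answer: u⁴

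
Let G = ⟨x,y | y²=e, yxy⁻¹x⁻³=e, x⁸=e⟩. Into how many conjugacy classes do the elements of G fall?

The conjugacy classes (representative and size) are:
  [e] (size 1), [x³] (size 2), [x²] (size 2), [x⁴] (size 1), [x⁵] (size 2), [x⁴y] (size 4), [xy] (size 4).
Class equation: 1 + 2 + 2 + 1 + 2 + 4 + 4 = 16 = |G|. So G has 7 conjugacy classes.

Answer: 7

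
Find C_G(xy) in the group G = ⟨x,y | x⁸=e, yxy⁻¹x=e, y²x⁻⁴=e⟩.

⟨xy⟩ ⊆ C_G(xy) since powers of xy commute with xy; so |C_G(xy)| ≥ |⟨xy⟩| = 4.
By orbit–stabilizer, |C_G(xy)| = |G| / |conj. class of xy| = 16 / 4 = 4.
The 4 elements commuting with xy are {e, x⁴, xy, xy⁻¹}.

Answer: {e, x⁴, xy, xy⁻¹}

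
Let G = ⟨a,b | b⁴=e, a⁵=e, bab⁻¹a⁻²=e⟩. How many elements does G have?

Enumerate words in the generators, reducing via the relations: the distinct elements are
  {a, b, e, ab, a², a³, a⁴, b², b³, ab², ab³, a²b, a³b, a⁴b, a²b², a²b³, a³b², a³b³, a⁴b², a⁴b³}.
No further products give new elements, so |G| = 20.

Answer: 20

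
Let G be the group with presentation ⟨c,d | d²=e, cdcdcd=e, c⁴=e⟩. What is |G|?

Enumerate words in the generators, reducing via the relations: the distinct elements are
  {c, d, e, cd, c², c³, dc, cdc, c²d, c³d, dc², dc³, cdc², cdc³, c²dc, c³dc, dc²d, cdc²d, c²dc², c²dc³, c³dc², c³dc³, c²dc²d, c³dc²d}.
No further products give new elements, so |G| = 24.

Answer: 24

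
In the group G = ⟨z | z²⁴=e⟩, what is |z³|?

Compute successive powers until reaching e:
  (z³)¹ = z³, (z³)² = z⁶, (z³)³ = z⁹, (z³)⁴ = z¹², (z³)⁵ = z¹⁵, (z³)⁶ = z¹⁸, (z³)⁷ = z²¹, (z³)⁸ = e.
The smallest positive k with (z³)ᵏ = e is 8.

Answer: 8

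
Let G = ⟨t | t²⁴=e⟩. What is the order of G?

G is generated by a single element, so G is cyclic. The relator gives t²⁴ = e and no smaller power is forced to be e, so the 24 powers {e, t, t², t³, t⁴, t⁵, t⁶, t⁷, t⁸, t⁹, t²², t²³, t²¹, t²⁰, t¹², t¹³, t¹¹, t¹⁰, t¹⁴, t¹⁵, t¹⁶, t¹⁷, t¹⁸, t¹⁹} are distinct. Hence |G| = 24.

Answer: 24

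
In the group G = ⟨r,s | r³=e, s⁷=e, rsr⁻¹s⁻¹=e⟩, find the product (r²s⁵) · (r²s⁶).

Compute (r²s⁵) · (r²s⁶) by multiplying left to right and reducing via the relations at each step:
  (r²s⁵) · r² = rs⁵
  (rs⁵) · s⁶ = rs⁴

Answer: rs⁴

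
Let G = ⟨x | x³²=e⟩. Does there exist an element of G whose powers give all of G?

|G| = 32. The element x has order 32 (its powers give 32 distinct elements), so ⟨x⟩ = G and G is cyclic.

Answer: Yes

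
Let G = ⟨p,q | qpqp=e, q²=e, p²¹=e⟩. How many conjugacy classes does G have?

The conjugacy classes (representative and size) are:
  [e] (size 1), [p²⁰] (size 2), [p²] (size 2), [p³] (size 2), [p¹⁷] (size 2), [p⁵] (size 2), [p⁶] (size 2), [p⁷] (size 2), [p⁸] (size 2), [p⁹] (size 2), [p¹⁰] (size 2), [q] (size 21).
Class equation: 1 + 2 + 2 + 2 + 2 + 2 + 2 + 2 + 2 + 2 + 2 + 21 = 42 = |G|. So G has 12 conjugacy classes.

Answer: 12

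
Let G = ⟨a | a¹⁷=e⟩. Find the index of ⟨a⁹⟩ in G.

First find ord(a⁹) by computing successive powers:
  (a⁹)¹ = a⁹, (a⁹)² = a, (a⁹)³ = a¹⁰, (a⁹)⁴ = a², (a⁹)⁵ = a¹¹, (a⁹)⁶ = a³, (a⁹)⁷ = a¹², (a⁹)⁸ = a⁴, (a⁹)⁹ = a¹³, (a⁹)¹⁰ = a⁵, (a⁹)¹¹ = a¹⁴, (a⁹)¹² = a⁶, (a⁹)¹³ = a¹⁵, (a⁹)¹⁴ = a⁷, (a⁹)¹⁵ = a¹⁶, (a⁹)¹⁶ = a⁸, (a⁹)¹⁷ = e.
So |⟨a⁹⟩| = ord(a⁹) = 17. With |G| = 17, by Lagrange [G : ⟨a⁹⟩] = 17/17 = 1.

Answer: 1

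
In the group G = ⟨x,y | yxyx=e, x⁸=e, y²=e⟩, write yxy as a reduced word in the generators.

Multiply left to right, reducing at each step:
  y · x = x⁷y
  (x⁷y) · y = x⁷

Answer: x⁷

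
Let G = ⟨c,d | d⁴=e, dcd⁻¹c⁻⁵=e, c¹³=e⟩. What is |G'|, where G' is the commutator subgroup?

G' = [G, G] is generated by all commutators. The generator-pair commutators are: [c, d] = c⁹.
The subgroup they normally generate is {e, c, c², c³, c⁴, c⁵, c⁶, c⁷, c⁸, c⁹, c¹⁰, c¹¹, c¹²}, of order 13.
Check: |G/G'| = 52/13 = 4 is the order of the abelianisation.

Answer: 13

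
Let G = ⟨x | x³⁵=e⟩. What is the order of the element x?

Compute successive powers until reaching e:
  x¹ = x, x² = x², x³ = x³, x⁴ = x⁴, x⁵ = x⁵, x⁶ = x⁶, x⁷ = x⁷, x⁸ = x⁸, x⁹ = x⁹, x¹⁰ = x¹⁰, x¹¹ = x¹¹, x¹² = x¹², x¹³ = x¹³, x¹⁴ = x¹⁴, x¹⁵ = x¹⁵, x¹⁶ = x¹⁶, x¹⁷ = x¹⁷, x¹⁸ = x¹⁸, x¹⁹ = x¹⁹, x²⁰ = x²⁰, x²¹ = x²¹, x²² = x²², x²³ = x²³, x²⁴ = x²⁴, x²⁵ = x²⁵, x²⁶ = x²⁶, x²⁷ = x²⁷, x²⁸ = x²⁸, x²⁹ = x²⁹, x³⁰ = x³⁰, x³¹ = x³¹, x³² = x³², x³³ = x³³, x³⁴ = x³⁴, x³⁵ = e.
The smallest positive k with xᵏ = e is 35.

Answer: 35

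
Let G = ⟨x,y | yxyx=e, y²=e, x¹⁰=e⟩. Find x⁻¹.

The order of x is 10 (smallest k with xᵏ = e), so x⁻¹ = x⁹ = x⁹.
Check: x · (x⁹) → x · x⁹ = e, giving e as required.

Answer: x⁹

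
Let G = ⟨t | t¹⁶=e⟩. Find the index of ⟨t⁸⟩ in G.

First find ord(t⁸) by computing successive powers:
  (t⁸)¹ = t⁸, (t⁸)² = e.
So |⟨t⁸⟩| = ord(t⁸) = 2. With |G| = 16, by Lagrange [G : ⟨t⁸⟩] = 16/2 = 8.

Answer: 8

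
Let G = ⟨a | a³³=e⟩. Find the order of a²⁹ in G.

Compute successive powers until reaching e:
  (a²⁹)¹ = a²⁹, (a²⁹)² = a²⁵, (a²⁹)³ = a²¹, (a²⁹)⁴ = a¹⁷, (a²⁹)⁵ = a¹³, (a²⁹)⁶ = a⁹, (a²⁹)⁷ = a⁵, (a²⁹)⁸ = a, (a²⁹)⁹ = a³⁰, (a²⁹)¹⁰ = a²⁶, (a²⁹)¹¹ = a²², (a²⁹)¹² = a¹⁸, (a²⁹)¹³ = a¹⁴, (a²⁹)¹⁴ = a¹⁰, (a²⁹)¹⁵ = a⁶, (a²⁹)¹⁶ = a², (a²⁹)¹⁷ = a³¹, (a²⁹)¹⁸ = a²⁷, (a²⁹)¹⁹ = a²³, (a²⁹)²⁰ = a¹⁹, (a²⁹)²¹ = a¹⁵, (a²⁹)²² = a¹¹, (a²⁹)²³ = a⁷, (a²⁹)²⁴ = a³, (a²⁹)²⁵ = a³², (a²⁹)²⁶ = a²⁸, (a²⁹)²⁷ = a²⁴, (a²⁹)²⁸ = a²⁰, (a²⁹)²⁹ = a¹⁶, (a²⁹)³⁰ = a¹², (a²⁹)³¹ = a⁸, (a²⁹)³² = a⁴, (a²⁹)³³ = e.
The smallest positive k with (a²⁹)ᵏ = e is 33.

Answer: 33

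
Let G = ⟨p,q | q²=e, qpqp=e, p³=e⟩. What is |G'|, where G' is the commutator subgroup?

G' = [G, G] is generated by all commutators. The generator-pair commutators are: [p, q] = p².
The subgroup they normally generate is {e, p, p²}, of order 3.
Check: |G/G'| = 6/3 = 2 is the order of the abelianisation.

Answer: 3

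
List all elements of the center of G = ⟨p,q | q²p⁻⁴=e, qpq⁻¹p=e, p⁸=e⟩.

An element z ∈ Z(G) iff z commutes with every generator.
For example p⁴ is central: (p⁴)·p = p⁵ = p·(p⁴); (p⁴)·q = q⁻¹ = q·(p⁴).
Whereas p ∉ Z(G) since p·q = pq ≠ p³q⁻¹ = q·p.
Checking each of the 16 elements this way gives Z(G) = {e, p⁴}, of order 2.

Answer: {e, p⁴}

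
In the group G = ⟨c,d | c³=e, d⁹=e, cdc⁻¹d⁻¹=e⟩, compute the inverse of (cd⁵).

The order of (cd⁵) is 9 (smallest k with (cd⁵)ᵏ = e), so (cd⁵)⁻¹ = (cd⁵)⁸ = c²d⁴.
Check: (cd⁵) · (c²d⁴) → (cd⁵) · c² = d⁵;   (d⁵) · d⁴ = e, giving e as required.

Answer: c²d⁴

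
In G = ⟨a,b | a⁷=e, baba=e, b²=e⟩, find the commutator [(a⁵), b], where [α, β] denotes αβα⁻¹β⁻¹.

[(a⁵), b] = (a⁵)·b·(a⁵)⁻¹·b⁻¹.
  (a⁵) · b = a⁵b
  (a⁵b) · (a²) = a³b
  (a³b) · b = a³

Answer: a³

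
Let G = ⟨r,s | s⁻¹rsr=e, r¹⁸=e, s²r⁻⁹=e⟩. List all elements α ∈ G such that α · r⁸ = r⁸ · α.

⟨r⁸⟩ ⊆ C_G(r⁸) since powers of r⁸ commute with r⁸; so |C_G(r⁸)| ≥ |⟨r⁸⟩| = 9.
By orbit–stabilizer, |C_G(r⁸)| = |G| / |conj. class of r⁸| = 36 / 2 = 18.
The 18 elements commuting with r⁸ are {e, r, r², r³, r⁴, r⁵, r⁶, r⁷, r⁸, r⁹, r¹⁰, r¹¹, r¹², r¹³, r¹⁴, r¹⁵, r¹⁶, r¹⁷}.

Answer: {e, r, r², r³, r⁴, r⁵, r⁶, r⁷, r⁸, r⁹, r¹⁰, r¹¹, r¹², r¹³, r¹⁴, r¹⁵, r¹⁶, r¹⁷}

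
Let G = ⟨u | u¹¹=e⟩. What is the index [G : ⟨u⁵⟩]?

First find ord(u⁵) by computing successive powers:
  (u⁵)¹ = u⁵, (u⁵)² = u¹⁰, (u⁵)³ = u⁴, (u⁵)⁴ = u⁹, (u⁵)⁵ = u³, (u⁵)⁶ = u⁸, (u⁵)⁷ = u², (u⁵)⁸ = u⁷, (u⁵)⁹ = u, (u⁵)¹⁰ = u⁶, (u⁵)¹¹ = e.
So |⟨u⁵⟩| = ord(u⁵) = 11. With |G| = 11, by Lagrange [G : ⟨u⁵⟩] = 11/11 = 1.

Answer: 1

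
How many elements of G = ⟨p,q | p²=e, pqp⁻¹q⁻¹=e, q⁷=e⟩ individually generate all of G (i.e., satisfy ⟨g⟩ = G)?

G is cyclic of order 14. An element generates G iff its order is 14, and a cyclic group of order 14 has exactly φ(14) = 6 such elements.

Answer: 6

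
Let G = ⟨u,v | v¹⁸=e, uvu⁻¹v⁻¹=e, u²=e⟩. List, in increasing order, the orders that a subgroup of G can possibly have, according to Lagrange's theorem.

|G| = 36 = 2² · 3². By Lagrange's theorem the order of any subgroup divides 36; the divisors of 36 are 1, 2, 3, 4, 6, 9, 12, 18, 36.

Answer: 1, 2, 3, 4, 6, 9, 12, 18, 36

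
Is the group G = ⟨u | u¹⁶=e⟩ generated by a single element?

|G| = 16. The element u has order 16 (its powers give 16 distinct elements), so ⟨u⟩ = G and G is cyclic.

Answer: Yes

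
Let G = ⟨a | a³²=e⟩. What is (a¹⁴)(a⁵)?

Compute (a¹⁴) · (a⁵) by multiplying left to right and reducing via the relations at each step:
  (a¹⁴) · a⁵ = a¹⁹

Answer: a¹⁹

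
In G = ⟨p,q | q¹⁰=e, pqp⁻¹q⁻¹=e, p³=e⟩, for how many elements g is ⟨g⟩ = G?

G is cyclic of order 30. An element generates G iff its order is 30, and a cyclic group of order 30 has exactly φ(30) = 8 such elements.

Answer: 8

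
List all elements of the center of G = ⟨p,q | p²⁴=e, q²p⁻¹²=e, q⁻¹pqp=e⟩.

An element z ∈ Z(G) iff z commutes with every generator.
For example p¹² is central: (p¹²)·p = p¹³ = p·(p¹²); (p¹²)·q = q⁻¹ = q·(p¹²).
Whereas p ∉ Z(G) since p·q = pq ≠ p¹¹q⁻¹ = q·p.
Checking each of the 48 elements this way gives Z(G) = {e, p¹²}, of order 2.

Answer: {e, p¹²}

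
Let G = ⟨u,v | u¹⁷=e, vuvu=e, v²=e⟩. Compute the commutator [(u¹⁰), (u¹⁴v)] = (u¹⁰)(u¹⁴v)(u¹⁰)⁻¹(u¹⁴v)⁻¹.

[(u¹⁰), (u¹⁴v)] = (u¹⁰)·(u¹⁴v)·(u¹⁰)⁻¹·(u¹⁴v)⁻¹.
  (u¹⁰) · (u¹⁴v) = u⁷v
  (u⁷v) · (u⁷) = v
  v · (u¹⁴v) = u³

Answer: u³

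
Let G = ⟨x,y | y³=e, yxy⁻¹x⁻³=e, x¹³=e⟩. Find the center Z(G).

An element z ∈ Z(G) iff z commutes with every generator.
For example e is central: e·x = x = x·e; e·y = y = y·e.
Whereas x ∉ Z(G) since x·y = xy ≠ x³y = y·x.
Checking each of the 39 elements this way gives Z(G) = {e}, of order 1.

Answer: {e}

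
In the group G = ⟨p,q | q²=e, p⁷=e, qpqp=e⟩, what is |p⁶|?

Compute successive powers until reaching e:
  (p⁶)¹ = p⁶, (p⁶)² = p⁵, (p⁶)³ = p⁴, (p⁶)⁴ = p³, (p⁶)⁵ = p², (p⁶)⁶ = p, (p⁶)⁷ = e.
The smallest positive k with (p⁶)ᵏ = e is 7.

Answer: 7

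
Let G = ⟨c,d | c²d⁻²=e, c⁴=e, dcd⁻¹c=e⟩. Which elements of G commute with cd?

⟨cd⟩ ⊆ C_G(cd) since powers of cd commute with cd; so |C_G(cd)| ≥ |⟨cd⟩| = 4.
By orbit–stabilizer, |C_G(cd)| = |G| / |conj. class of cd| = 8 / 2 = 4.
The 4 elements commuting with cd are {e, c², cd⁻¹, cd}.

Answer: {e, c², cd⁻¹, cd}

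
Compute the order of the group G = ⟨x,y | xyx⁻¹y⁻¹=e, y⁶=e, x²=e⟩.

Enumerate words in the generators, reducing via the relations: the distinct elements are
  {e, x, y, xy, y², y³, y⁴, y⁵, xy², xy³, xy⁴, xy⁵}.
No further products give new elements, so |G| = 12.

Answer: 12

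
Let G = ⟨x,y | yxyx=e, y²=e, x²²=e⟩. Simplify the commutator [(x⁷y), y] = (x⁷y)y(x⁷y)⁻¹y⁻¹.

[(x⁷y), y] = (x⁷y)·y·(x⁷y)⁻¹·y⁻¹.
  (x⁷y) · y = x⁷
  (x⁷) · (x⁷y) = x¹⁴y
  (x¹⁴y) · y = x¹⁴

Answer: x¹⁴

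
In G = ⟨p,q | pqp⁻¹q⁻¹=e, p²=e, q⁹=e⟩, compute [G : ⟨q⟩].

First find ord(q) by computing successive powers:
  q¹ = q, q² = q², q³ = q³, q⁴ = q⁴, q⁵ = q⁵, q⁶ = q⁶, q⁷ = q⁷, q⁸ = q⁸, q⁹ = e.
So |⟨q⟩| = ord(q) = 9. With |G| = 18, by Lagrange [G : ⟨q⟩] = 18/9 = 2.

Answer: 2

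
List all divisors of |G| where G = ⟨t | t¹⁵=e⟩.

|G| = 15 = 3 · 5. By Lagrange's theorem the order of any subgroup divides 15; the divisors of 15 are 1, 3, 5, 15.

Answer: 1, 3, 5, 15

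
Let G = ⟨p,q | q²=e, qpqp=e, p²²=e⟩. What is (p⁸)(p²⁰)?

Compute (p⁸) · (p²⁰) by multiplying left to right and reducing via the relations at each step:
  (p⁸) · p²⁰ = p⁶

Answer: p⁶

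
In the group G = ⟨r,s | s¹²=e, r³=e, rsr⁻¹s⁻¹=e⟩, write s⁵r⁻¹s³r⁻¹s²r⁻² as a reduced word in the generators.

Multiply left to right, reducing at each step:
  (s⁵) · r⁻¹ = r²s⁵
  (r²s⁵) · s³ = r²s⁸
  (r²s⁸) · r⁻¹ = rs⁸
  (rs⁸) · s² = rs¹⁰
  (rs¹⁰) · r⁻² = r²s¹⁰

Answer: r²s¹⁰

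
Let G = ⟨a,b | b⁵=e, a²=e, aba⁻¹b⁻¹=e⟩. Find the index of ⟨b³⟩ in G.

First find ord(b³) by computing successive powers:
  (b³)¹ = b³, (b³)² = b, (b³)³ = b⁴, (b³)⁴ = b², (b³)⁵ = e.
So |⟨b³⟩| = ord(b³) = 5. With |G| = 10, by Lagrange [G : ⟨b³⟩] = 10/5 = 2.

Answer: 2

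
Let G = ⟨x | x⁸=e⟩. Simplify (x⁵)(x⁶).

Compute (x⁵) · (x⁶) by multiplying left to right and reducing via the relations at each step:
  (x⁵) · x⁶ = x³

Answer: x³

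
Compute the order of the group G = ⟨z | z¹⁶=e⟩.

G is generated by a single element, so G is cyclic. The relator gives z¹⁶ = e and no smaller power is forced to be e, so the 16 powers {e, z, z², z³, z⁴, z⁵, z⁶, z⁷, z⁸, z⁹, z¹², z¹³, z¹¹, z¹⁰, z¹⁴, z¹⁵} are distinct. Hence |G| = 16.

Answer: 16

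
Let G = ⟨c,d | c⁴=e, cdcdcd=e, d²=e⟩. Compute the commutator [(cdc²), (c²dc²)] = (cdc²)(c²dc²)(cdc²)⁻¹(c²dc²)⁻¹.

[(cdc²), (c²dc²)] = (cdc²)·(c²dc²)·(cdc²)⁻¹·(c²dc²)⁻¹.
  (cdc²) · (c²dc²) = c³
  (c³) · (c²dc³) = cdc³
  (cdc³) · (c²dc²) = dc

Answer: dc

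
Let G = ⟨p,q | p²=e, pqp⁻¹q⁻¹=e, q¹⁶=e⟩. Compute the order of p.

Compute successive powers until reaching e:
  p¹ = p, p² = e.
The smallest positive k with pᵏ = e is 2.

Answer: 2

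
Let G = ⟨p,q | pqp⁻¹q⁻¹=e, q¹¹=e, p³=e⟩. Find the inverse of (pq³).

The order of (pq³) is 33 (smallest k with (pq³)ᵏ = e), so (pq³)⁻¹ = (pq³)³² = p²q⁸.
Check: (pq³) · (p²q⁸) → (pq³) · p² = q³;   (q³) · q⁸ = e, giving e as required.

Answer: p²q⁸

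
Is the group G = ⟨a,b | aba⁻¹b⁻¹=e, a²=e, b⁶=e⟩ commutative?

Each pair of generators commutes: a·b = ab = b·a. Since the generators pairwise commute, every element of G commutes with every other, so G is abelian.

Answer: Yes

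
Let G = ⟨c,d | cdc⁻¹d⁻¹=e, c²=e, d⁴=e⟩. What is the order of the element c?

Compute successive powers until reaching e:
  c¹ = c, c² = e.
The smallest positive k with cᵏ = e is 2.

Answer: 2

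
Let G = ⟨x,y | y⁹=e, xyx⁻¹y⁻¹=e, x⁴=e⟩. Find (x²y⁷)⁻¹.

The order of (x²y⁷) is 18 (smallest k with (x²y⁷)ᵏ = e), so (x²y⁷)⁻¹ = (x²y⁷)¹⁷ = x²y².
Check: (x²y⁷) · (x²y²) → (x²y⁷) · x² = y⁷;   (y⁷) · y² = e, giving e as required.

Answer: x²y²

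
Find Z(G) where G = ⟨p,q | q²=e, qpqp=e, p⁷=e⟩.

An element z ∈ Z(G) iff z commutes with every generator.
For example e is central: e·p = p = p·e; e·q = q = q·e.
Whereas p ∉ Z(G) since p·q = pq ≠ p⁶q = q·p.
Checking each of the 14 elements this way gives Z(G) = {e}, of order 1.

Answer: {e}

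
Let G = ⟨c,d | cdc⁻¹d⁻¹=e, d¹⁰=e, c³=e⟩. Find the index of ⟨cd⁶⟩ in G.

First find ord(cd⁶) by computing successive powers:
  (cd⁶)¹ = cd⁶, (cd⁶)² = c²d², (cd⁶)³ = d⁸, (cd⁶)⁴ = cd⁴, (cd⁶)⁵ = c², (cd⁶)⁶ = d⁶, (cd⁶)⁷ = cd², (cd⁶)⁸ = c²d⁸, (cd⁶)⁹ = d⁴, (cd⁶)¹⁰ = c, (cd⁶)¹¹ = c²d⁶, (cd⁶)¹² = d², (cd⁶)¹³ = cd⁸, (cd⁶)¹⁴ = c²d⁴, (cd⁶)¹⁵ = e.
So |⟨cd⁶⟩| = ord(cd⁶) = 15. With |G| = 30, by Lagrange [G : ⟨cd⁶⟩] = 30/15 = 2.

Answer: 2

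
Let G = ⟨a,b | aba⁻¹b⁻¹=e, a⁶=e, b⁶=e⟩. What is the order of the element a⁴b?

Compute successive powers until reaching e:
  (a⁴b)¹ = a⁴b, (a⁴b)² = a²b², (a⁴b)³ = b³, (a⁴b)⁴ = a⁴b⁴, (a⁴b)⁵ = a²b⁵, (a⁴b)⁶ = e.
The smallest positive k with (a⁴b)ᵏ = e is 6.

Answer: 6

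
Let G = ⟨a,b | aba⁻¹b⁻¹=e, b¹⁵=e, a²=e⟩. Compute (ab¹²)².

Compute successive powers of (ab¹²), reducing at each step:
  (ab¹²)²: (ab¹²) · a = b¹²;   (b¹²) · b¹² = b⁹

Answer: b⁹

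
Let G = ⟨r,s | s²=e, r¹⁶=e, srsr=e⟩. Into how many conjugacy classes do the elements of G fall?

The conjugacy classes (representative and size) are:
  [e] (size 1), [r¹⁵] (size 2), [r²] (size 2), [r³] (size 2), [r¹²] (size 2), [r⁵] (size 2), [r⁶] (size 2), [r⁷] (size 2), [r⁸] (size 1), [r²s] (size 8), [r¹⁵s] (size 8).
Class equation: 1 + 2 + 2 + 2 + 2 + 2 + 2 + 2 + 1 + 8 + 8 = 32 = |G|. So G has 11 conjugacy classes.

Answer: 11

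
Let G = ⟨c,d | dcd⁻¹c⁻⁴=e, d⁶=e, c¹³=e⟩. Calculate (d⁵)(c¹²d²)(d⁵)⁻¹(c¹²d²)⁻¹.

[(d⁵), (c¹²d²)] = (d⁵)·(c¹²d²)·(d⁵)⁻¹·(c¹²d²)⁻¹.
  (d⁵) · (c¹²d²) = c³d
  (c³d) · d = c³d²
  (c³d²) · (c⁹d⁴) = c⁴

Answer: c⁴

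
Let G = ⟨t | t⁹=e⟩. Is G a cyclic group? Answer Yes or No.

|G| = 9. The element t has order 9 (its powers give 9 distinct elements), so ⟨t⟩ = G and G is cyclic.

Answer: Yes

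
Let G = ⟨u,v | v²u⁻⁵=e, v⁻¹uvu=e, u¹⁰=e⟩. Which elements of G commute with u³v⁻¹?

⟨u³v⁻¹⟩ ⊆ C_G(u³v⁻¹) since powers of u³v⁻¹ commute with u³v⁻¹; so |C_G(u³v⁻¹)| ≥ |⟨u³v⁻¹⟩| = 4.
By orbit–stabilizer, |C_G(u³v⁻¹)| = |G| / |conj. class of u³v⁻¹| = 20 / 5 = 4.
The 4 elements commuting with u³v⁻¹ are {e, u⁵, u³v, u³v⁻¹}.

Answer: {e, u⁵, u³v, u³v⁻¹}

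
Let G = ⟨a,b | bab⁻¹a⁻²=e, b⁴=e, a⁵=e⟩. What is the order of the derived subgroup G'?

G' = [G, G] is generated by all commutators. The generator-pair commutators are: [a, b] = a⁴.
The subgroup they normally generate is {e, a, a², a³, a⁴}, of order 5.
Check: |G/G'| = 20/5 = 4 is the order of the abelianisation.

Answer: 5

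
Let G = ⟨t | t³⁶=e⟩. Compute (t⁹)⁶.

Compute successive powers of (t⁹), reducing at each step:
  (t⁹)²: (t⁹) · t⁹ = t¹⁸
  (t⁹)³: (t¹⁸) · t⁹ = t²⁷
  (t⁹)⁴: (t²⁷) · t⁹ = e
  (t⁹)⁵: e · t⁹ = t⁹
  (t⁹)⁶: (t⁹) · t⁹ = t¹⁸

Answer: t¹⁸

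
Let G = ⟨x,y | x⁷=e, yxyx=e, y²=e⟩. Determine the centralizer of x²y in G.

⟨x²y⟩ ⊆ C_G(x²y) since powers of x²y commute with x²y; so |C_G(x²y)| ≥ |⟨x²y⟩| = 2.
By orbit–stabilizer, |C_G(x²y)| = |G| / |conj. class of x²y| = 14 / 7 = 2.
The 2 elements commuting with x²y are {e, x²y}.

Answer: {e, x²y}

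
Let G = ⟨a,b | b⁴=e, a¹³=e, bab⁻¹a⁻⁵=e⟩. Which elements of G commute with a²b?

⟨a²b⟩ ⊆ C_G(a²b) since powers of a²b commute with a²b; so |C_G(a²b)| ≥ |⟨a²b⟩| = 4.
By orbit–stabilizer, |C_G(a²b)| = |G| / |conj. class of a²b| = 52 / 13 = 4.
The 4 elements commuting with a²b are {e, a²b, a¹⁰b³, a¹²b²}.

Answer: {e, a²b, a¹⁰b³, a¹²b²}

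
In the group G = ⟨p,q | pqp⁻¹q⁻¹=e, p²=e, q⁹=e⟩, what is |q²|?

Compute successive powers until reaching e:
  (q²)¹ = q², (q²)² = q⁴, (q²)³ = q⁶, (q²)⁴ = q⁸, (q²)⁵ = q, (q²)⁶ = q³, (q²)⁷ = q⁵, (q²)⁸ = q⁷, (q²)⁹ = e.
The smallest positive k with (q²)ᵏ = e is 9.

Answer: 9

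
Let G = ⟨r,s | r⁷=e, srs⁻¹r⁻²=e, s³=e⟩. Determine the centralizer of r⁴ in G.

⟨r⁴⟩ ⊆ C_G(r⁴) since powers of r⁴ commute with r⁴; so |C_G(r⁴)| ≥ |⟨r⁴⟩| = 7.
By orbit–stabilizer, |C_G(r⁴)| = |G| / |conj. class of r⁴| = 21 / 3 = 7.
The 7 elements commuting with r⁴ are {e, r, r², r³, r⁴, r⁵, r⁶}.

Answer: {e, r, r², r³, r⁴, r⁵, r⁶}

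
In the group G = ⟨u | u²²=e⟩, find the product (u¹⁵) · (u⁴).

Compute (u¹⁵) · (u⁴) by multiplying left to right and reducing via the relations at each step:
  (u¹⁵) · u⁴ = u¹⁹

Answer: u¹⁹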